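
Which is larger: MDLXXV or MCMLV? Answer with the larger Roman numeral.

MDLXXV = 1575
MCMLV = 1955
1955 is larger

MCMLV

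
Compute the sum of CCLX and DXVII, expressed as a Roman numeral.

CCLX = 260
DXVII = 517
260 + 517 = 777

DCCLXXVII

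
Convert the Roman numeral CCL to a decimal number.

CCL: C=100, C=100, L=50
100 + 100 + 50 = 250

250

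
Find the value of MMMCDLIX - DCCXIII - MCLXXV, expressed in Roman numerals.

MMMCDLIX = 3459, DCCXIII = 713, MCLXXV = 1175
3459 - 713 = 2746
2746 - 1175 = 1571

MDLXXI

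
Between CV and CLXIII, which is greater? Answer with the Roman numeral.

CV = 105
CLXIII = 163
163 is larger

CLXIII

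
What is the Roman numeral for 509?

Convert 509 to Roman numerals:
  509 contains 1×500 (D)
  9 contains 1×9 (IX)

DIX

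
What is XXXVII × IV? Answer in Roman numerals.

XXXVII = 37
IV = 4
37 × 4 = 148

CXLVIII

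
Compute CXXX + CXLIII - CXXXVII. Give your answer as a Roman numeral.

CXXX = 130, CXLIII = 143, CXXXVII = 137
130 + 143 = 273
273 - 137 = 136

CXXXVI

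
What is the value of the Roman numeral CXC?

CXC: C=100, XC=90
100 + 90 = 190

190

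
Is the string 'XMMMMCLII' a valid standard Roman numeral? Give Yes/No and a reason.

'XMMMMCLII': More than 3 consecutive M's

No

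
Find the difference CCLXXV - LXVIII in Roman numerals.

CCLXXV = 275
LXVIII = 68
275 - 68 = 207

CCVII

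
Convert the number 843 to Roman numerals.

Convert 843 to Roman numerals:
  843 contains 1×500 (D)
  343 contains 3×100 (CCC)
  43 contains 1×40 (XL)
  3 contains 3×1 (III)

DCCCXLIII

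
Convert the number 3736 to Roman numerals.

Convert 3736 to Roman numerals:
  3736 contains 3×1000 (MMM)
  736 contains 1×500 (D)
  236 contains 2×100 (CC)
  36 contains 3×10 (XXX)
  6 contains 1×5 (V)
  1 contains 1×1 (I)

MMMDCCXXXVI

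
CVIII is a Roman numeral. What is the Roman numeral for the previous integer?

CVIII = 108, so the previous integer is 108 - 1 = 107

CVII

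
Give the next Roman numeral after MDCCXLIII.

MDCCXLIII = 1743, so the next integer is 1743 + 1 = 1744

MDCCXLIV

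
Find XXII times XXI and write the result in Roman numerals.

XXII = 22
XXI = 21
22 × 21 = 462

CDLXII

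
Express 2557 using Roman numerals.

Convert 2557 to Roman numerals:
  2557 contains 2×1000 (MM)
  557 contains 1×500 (D)
  57 contains 1×50 (L)
  7 contains 1×5 (V)
  2 contains 2×1 (II)

MMDLVII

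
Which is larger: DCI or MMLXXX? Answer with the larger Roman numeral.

DCI = 601
MMLXXX = 2080
2080 is larger

MMLXXX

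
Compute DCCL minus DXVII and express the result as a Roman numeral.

DCCL = 750
DXVII = 517
750 - 517 = 233

CCXXXIII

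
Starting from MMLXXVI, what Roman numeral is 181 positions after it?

MMLXXVI = 2076
2076 + 181 = 2257

MMCCLVII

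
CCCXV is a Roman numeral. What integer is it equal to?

CCCXV: C=100, C=100, C=100, X=10, V=5
100 + 100 + 100 + 10 + 5 = 315

315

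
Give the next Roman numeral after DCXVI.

DCXVI = 616; next is 617

DCXVII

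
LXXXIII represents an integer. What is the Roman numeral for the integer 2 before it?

LXXXIII = 83
83 - 2 = 81

LXXXI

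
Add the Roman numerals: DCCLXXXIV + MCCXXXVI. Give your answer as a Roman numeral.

DCCLXXXIV = 784
MCCXXXVI = 1236
784 + 1236 = 2020

MMXX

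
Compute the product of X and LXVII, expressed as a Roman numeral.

X = 10
LXVII = 67
10 × 67 = 670

DCLXX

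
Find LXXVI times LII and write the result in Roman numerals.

LXXVI = 76
LII = 52
76 × 52 = 3952

MMMCMLII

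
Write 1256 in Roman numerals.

Convert 1256 to Roman numerals:
  1256 contains 1×1000 (M)
  256 contains 2×100 (CC)
  56 contains 1×50 (L)
  6 contains 1×5 (V)
  1 contains 1×1 (I)

MCCLVI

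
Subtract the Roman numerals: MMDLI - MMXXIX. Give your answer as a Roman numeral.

MMDLI = 2551
MMXXIX = 2029
2551 - 2029 = 522

DXXII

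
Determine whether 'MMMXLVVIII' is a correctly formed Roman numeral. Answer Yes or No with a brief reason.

'MMMXLVVIII': V should not appear more than once

No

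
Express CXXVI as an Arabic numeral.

CXXVI: C=100, X=10, X=10, V=5, I=1
100 + 10 + 10 + 5 + 1 = 126

126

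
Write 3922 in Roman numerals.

Convert 3922 to Roman numerals:
  3922 contains 3×1000 (MMM)
  922 contains 1×900 (CM)
  22 contains 2×10 (XX)
  2 contains 2×1 (II)

MMMCMXXII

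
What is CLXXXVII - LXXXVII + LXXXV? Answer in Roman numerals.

CLXXXVII = 187, LXXXVII = 87, LXXXV = 85
187 - 87 = 100
100 + 85 = 185

CLXXXV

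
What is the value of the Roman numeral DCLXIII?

DCLXIII: D=500, C=100, L=50, X=10, I=1, I=1, I=1
500 + 100 + 50 + 10 + 1 + 1 + 1 = 663

663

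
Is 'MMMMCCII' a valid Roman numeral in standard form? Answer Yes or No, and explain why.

'MMMMCCII': More than 3 consecutive M's

No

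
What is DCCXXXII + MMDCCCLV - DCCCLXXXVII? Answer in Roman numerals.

DCCXXXII = 732, MMDCCCLV = 2855, DCCCLXXXVII = 887
732 + 2855 = 3587
3587 - 887 = 2700

MMDCC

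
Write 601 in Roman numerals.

Convert 601 to Roman numerals:
  601 contains 1×500 (D)
  101 contains 1×100 (C)
  1 contains 1×1 (I)

DCI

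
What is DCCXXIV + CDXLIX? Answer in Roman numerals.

DCCXXIV = 724
CDXLIX = 449
724 + 449 = 1173

MCLXXIII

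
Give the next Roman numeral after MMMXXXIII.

MMMXXXIII = 3033, so the next integer is 3033 + 1 = 3034

MMMXXXIV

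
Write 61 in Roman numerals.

Convert 61 to Roman numerals:
  61 contains 1×50 (L)
  11 contains 1×10 (X)
  1 contains 1×1 (I)

LXI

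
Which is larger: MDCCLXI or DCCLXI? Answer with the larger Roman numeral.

MDCCLXI = 1761
DCCLXI = 761
1761 is larger

MDCCLXI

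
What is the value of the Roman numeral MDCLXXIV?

MDCLXXIV: M=1000, D=500, C=100, L=50, X=10, X=10, IV=4
1000 + 500 + 100 + 50 + 10 + 10 + 4 = 1674

1674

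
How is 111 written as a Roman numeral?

Convert 111 to Roman numerals:
  111 contains 1×100 (C)
  11 contains 1×10 (X)
  1 contains 1×1 (I)

CXI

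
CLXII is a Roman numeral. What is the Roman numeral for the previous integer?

CLXII = 162; previous is 161

CLXI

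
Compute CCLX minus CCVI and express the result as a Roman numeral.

CCLX = 260
CCVI = 206
260 - 206 = 54

LIV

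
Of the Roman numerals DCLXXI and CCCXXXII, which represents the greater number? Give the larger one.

DCLXXI = 671
CCCXXXII = 332
671 is larger

DCLXXI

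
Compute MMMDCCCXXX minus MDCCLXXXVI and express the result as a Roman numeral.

MMMDCCCXXX = 3830
MDCCLXXXVI = 1786
3830 - 1786 = 2044

MMXLIV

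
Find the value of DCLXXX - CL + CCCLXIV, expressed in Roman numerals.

DCLXXX = 680, CL = 150, CCCLXIV = 364
680 - 150 = 530
530 + 364 = 894

DCCCXCIV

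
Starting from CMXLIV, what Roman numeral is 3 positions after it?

CMXLIV = 944
944 + 3 = 947

CMXLVII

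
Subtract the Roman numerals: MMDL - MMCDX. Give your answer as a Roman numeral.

MMDL = 2550
MMCDX = 2410
2550 - 2410 = 140

CXL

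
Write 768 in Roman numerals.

Convert 768 to Roman numerals:
  768 contains 1×500 (D)
  268 contains 2×100 (CC)
  68 contains 1×50 (L)
  18 contains 1×10 (X)
  8 contains 1×5 (V)
  3 contains 3×1 (III)

DCCLXVIII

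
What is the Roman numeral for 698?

Convert 698 to Roman numerals:
  698 contains 1×500 (D)
  198 contains 1×100 (C)
  98 contains 1×90 (XC)
  8 contains 1×5 (V)
  3 contains 3×1 (III)

DCXCVIII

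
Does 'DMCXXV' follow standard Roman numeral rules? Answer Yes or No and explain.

'DMCXXV': Invalid subtractive combination: DM

No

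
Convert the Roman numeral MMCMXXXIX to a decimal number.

MMCMXXXIX: M=1000, M=1000, CM=900, X=10, X=10, X=10, IX=9
1000 + 1000 + 900 + 10 + 10 + 10 + 9 = 2939

2939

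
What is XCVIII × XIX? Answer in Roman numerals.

XCVIII = 98
XIX = 19
98 × 19 = 1862

MDCCCLXII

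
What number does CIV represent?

CIV: C=100, IV=4
100 + 4 = 104

104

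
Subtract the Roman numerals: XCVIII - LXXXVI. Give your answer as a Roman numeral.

XCVIII = 98
LXXXVI = 86
98 - 86 = 12

XII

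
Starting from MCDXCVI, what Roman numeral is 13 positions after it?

MCDXCVI = 1496
1496 + 13 = 1509

MDIX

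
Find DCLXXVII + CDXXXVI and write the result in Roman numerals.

DCLXXVII = 677
CDXXXVI = 436
677 + 436 = 1113

MCXIII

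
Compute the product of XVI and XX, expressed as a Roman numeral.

XVI = 16
XX = 20
16 × 20 = 320

CCCXX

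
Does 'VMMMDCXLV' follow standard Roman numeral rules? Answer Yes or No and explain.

'VMMMDCXLV': V should not appear more than once

No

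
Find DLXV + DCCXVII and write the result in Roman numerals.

DLXV = 565
DCCXVII = 717
565 + 717 = 1282

MCCLXXXII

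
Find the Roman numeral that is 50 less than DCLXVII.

DCLXVII = 667
667 - 50 = 617

DCXVII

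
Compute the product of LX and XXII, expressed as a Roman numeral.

LX = 60
XXII = 22
60 × 22 = 1320

MCCCXX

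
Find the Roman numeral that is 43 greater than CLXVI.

CLXVI = 166
166 + 43 = 209

CCIX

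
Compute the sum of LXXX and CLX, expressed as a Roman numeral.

LXXX = 80
CLX = 160
80 + 160 = 240

CCXL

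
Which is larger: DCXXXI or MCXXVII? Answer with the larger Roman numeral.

DCXXXI = 631
MCXXVII = 1127
1127 is larger

MCXXVII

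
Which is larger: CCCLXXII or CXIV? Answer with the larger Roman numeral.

CCCLXXII = 372
CXIV = 114
372 is larger

CCCLXXII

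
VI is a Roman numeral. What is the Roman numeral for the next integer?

VI = 6; next is 7

VII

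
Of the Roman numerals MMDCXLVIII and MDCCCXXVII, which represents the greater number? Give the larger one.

MMDCXLVIII = 2648
MDCCCXXVII = 1827
2648 is larger

MMDCXLVIII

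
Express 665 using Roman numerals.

Convert 665 to Roman numerals:
  665 contains 1×500 (D)
  165 contains 1×100 (C)
  65 contains 1×50 (L)
  15 contains 1×10 (X)
  5 contains 1×5 (V)

DCLXV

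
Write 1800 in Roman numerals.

Convert 1800 to Roman numerals:
  1800 contains 1×1000 (M)
  800 contains 1×500 (D)
  300 contains 3×100 (CCC)

MDCCC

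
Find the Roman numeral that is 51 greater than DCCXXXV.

DCCXXXV = 735
735 + 51 = 786

DCCLXXXVI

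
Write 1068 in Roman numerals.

Convert 1068 to Roman numerals:
  1068 contains 1×1000 (M)
  68 contains 1×50 (L)
  18 contains 1×10 (X)
  8 contains 1×5 (V)
  3 contains 3×1 (III)

MLXVIII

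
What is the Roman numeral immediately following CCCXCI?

CCCXCI = 391, so the next integer is 391 + 1 = 392

CCCXCII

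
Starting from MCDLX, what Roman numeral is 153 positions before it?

MCDLX = 1460
1460 - 153 = 1307

MCCCVII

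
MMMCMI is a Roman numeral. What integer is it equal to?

MMMCMI: M=1000, M=1000, M=1000, CM=900, I=1
1000 + 1000 + 1000 + 900 + 1 = 3901

3901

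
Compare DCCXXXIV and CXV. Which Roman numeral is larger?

DCCXXXIV = 734
CXV = 115
734 is larger

DCCXXXIV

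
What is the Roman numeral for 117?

Convert 117 to Roman numerals:
  117 contains 1×100 (C)
  17 contains 1×10 (X)
  7 contains 1×5 (V)
  2 contains 2×1 (II)

CXVII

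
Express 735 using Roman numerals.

Convert 735 to Roman numerals:
  735 contains 1×500 (D)
  235 contains 2×100 (CC)
  35 contains 3×10 (XXX)
  5 contains 1×5 (V)

DCCXXXV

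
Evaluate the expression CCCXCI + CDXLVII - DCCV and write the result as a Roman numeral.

CCCXCI = 391, CDXLVII = 447, DCCV = 705
391 + 447 = 838
838 - 705 = 133

CXXXIII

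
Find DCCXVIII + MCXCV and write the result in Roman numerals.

DCCXVIII = 718
MCXCV = 1195
718 + 1195 = 1913

MCMXIII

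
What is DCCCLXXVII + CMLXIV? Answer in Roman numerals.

DCCCLXXVII = 877
CMLXIV = 964
877 + 964 = 1841

MDCCCXLI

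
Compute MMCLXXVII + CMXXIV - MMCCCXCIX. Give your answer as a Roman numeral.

MMCLXXVII = 2177, CMXXIV = 924, MMCCCXCIX = 2399
2177 + 924 = 3101
3101 - 2399 = 702

DCCII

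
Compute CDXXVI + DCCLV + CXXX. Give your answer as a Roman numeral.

CDXXVI = 426, DCCLV = 755, CXXX = 130
426 + 755 = 1181
1181 + 130 = 1311

MCCCXI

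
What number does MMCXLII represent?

MMCXLII: M=1000, M=1000, C=100, XL=40, I=1, I=1
1000 + 1000 + 100 + 40 + 1 + 1 = 2142

2142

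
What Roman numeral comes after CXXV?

CXXV = 125; next is 126

CXXVI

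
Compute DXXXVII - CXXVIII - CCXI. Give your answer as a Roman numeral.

DXXXVII = 537, CXXVIII = 128, CCXI = 211
537 - 128 = 409
409 - 211 = 198

CXCVIII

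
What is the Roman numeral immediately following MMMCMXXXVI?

MMMCMXXXVI = 3936; next is 3937

MMMCMXXXVII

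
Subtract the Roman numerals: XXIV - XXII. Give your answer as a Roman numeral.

XXIV = 24
XXII = 22
24 - 22 = 2

II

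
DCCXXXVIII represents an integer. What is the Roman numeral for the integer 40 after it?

DCCXXXVIII = 738
738 + 40 = 778

DCCLXXVIII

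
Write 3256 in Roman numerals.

Convert 3256 to Roman numerals:
  3256 contains 3×1000 (MMM)
  256 contains 2×100 (CC)
  56 contains 1×50 (L)
  6 contains 1×5 (V)
  1 contains 1×1 (I)

MMMCCLVI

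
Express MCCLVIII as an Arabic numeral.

MCCLVIII: M=1000, C=100, C=100, L=50, V=5, I=1, I=1, I=1
1000 + 100 + 100 + 50 + 5 + 1 + 1 + 1 = 1258

1258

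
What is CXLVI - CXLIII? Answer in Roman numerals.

CXLVI = 146
CXLIII = 143
146 - 143 = 3

III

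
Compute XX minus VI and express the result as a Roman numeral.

XX = 20
VI = 6
20 - 6 = 14

XIV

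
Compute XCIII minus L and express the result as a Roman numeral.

XCIII = 93
L = 50
93 - 50 = 43

XLIII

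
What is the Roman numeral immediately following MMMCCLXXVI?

MMMCCLXXVI = 3276; next is 3277

MMMCCLXXVII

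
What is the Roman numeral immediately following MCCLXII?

MCCLXII = 1262; next is 1263

MCCLXIII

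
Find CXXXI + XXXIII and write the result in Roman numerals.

CXXXI = 131
XXXIII = 33
131 + 33 = 164

CLXIV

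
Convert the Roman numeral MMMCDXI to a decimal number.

MMMCDXI: M=1000, M=1000, M=1000, CD=400, X=10, I=1
1000 + 1000 + 1000 + 400 + 10 + 1 = 3411

3411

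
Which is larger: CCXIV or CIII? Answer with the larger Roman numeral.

CCXIV = 214
CIII = 103
214 is larger

CCXIV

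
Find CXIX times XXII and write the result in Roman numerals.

CXIX = 119
XXII = 22
119 × 22 = 2618

MMDCXVIII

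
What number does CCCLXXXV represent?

CCCLXXXV: C=100, C=100, C=100, L=50, X=10, X=10, X=10, V=5
100 + 100 + 100 + 50 + 10 + 10 + 10 + 5 = 385

385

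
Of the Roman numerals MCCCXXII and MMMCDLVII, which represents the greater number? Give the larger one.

MCCCXXII = 1322
MMMCDLVII = 3457
3457 is larger

MMMCDLVII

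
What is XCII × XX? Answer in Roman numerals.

XCII = 92
XX = 20
92 × 20 = 1840

MDCCCXL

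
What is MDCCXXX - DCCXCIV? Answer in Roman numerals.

MDCCXXX = 1730
DCCXCIV = 794
1730 - 794 = 936

CMXXXVI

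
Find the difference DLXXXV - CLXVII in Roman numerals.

DLXXXV = 585
CLXVII = 167
585 - 167 = 418

CDXVIII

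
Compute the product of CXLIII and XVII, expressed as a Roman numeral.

CXLIII = 143
XVII = 17
143 × 17 = 2431

MMCDXXXI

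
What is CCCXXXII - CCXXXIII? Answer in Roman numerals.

CCCXXXII = 332
CCXXXIII = 233
332 - 233 = 99

XCIX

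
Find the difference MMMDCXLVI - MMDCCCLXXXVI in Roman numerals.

MMMDCXLVI = 3646
MMDCCCLXXXVI = 2886
3646 - 2886 = 760

DCCLX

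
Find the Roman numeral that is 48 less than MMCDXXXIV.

MMCDXXXIV = 2434
2434 - 48 = 2386

MMCCCLXXXVI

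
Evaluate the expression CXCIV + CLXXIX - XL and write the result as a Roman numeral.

CXCIV = 194, CLXXIX = 179, XL = 40
194 + 179 = 373
373 - 40 = 333

CCCXXXIII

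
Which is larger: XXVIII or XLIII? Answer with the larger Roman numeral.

XXVIII = 28
XLIII = 43
43 is larger

XLIII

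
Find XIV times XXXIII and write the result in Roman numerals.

XIV = 14
XXXIII = 33
14 × 33 = 462

CDLXII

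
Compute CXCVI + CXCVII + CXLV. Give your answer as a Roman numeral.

CXCVI = 196, CXCVII = 197, CXLV = 145
196 + 197 = 393
393 + 145 = 538

DXXXVIII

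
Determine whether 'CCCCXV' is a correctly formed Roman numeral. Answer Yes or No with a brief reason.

'CCCCXV': More than 3 consecutive C's

No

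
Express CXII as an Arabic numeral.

CXII: C=100, X=10, I=1, I=1
100 + 10 + 1 + 1 = 112

112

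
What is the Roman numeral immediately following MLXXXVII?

MLXXXVII = 1087, so the next integer is 1087 + 1 = 1088

MLXXXVIII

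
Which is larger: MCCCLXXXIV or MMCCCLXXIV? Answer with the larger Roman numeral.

MCCCLXXXIV = 1384
MMCCCLXXIV = 2374
2374 is larger

MMCCCLXXIV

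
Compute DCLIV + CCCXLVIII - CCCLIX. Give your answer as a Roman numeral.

DCLIV = 654, CCCXLVIII = 348, CCCLIX = 359
654 + 348 = 1002
1002 - 359 = 643

DCXLIII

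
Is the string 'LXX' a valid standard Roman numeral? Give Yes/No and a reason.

'LXX': Check the rules: uses only the symbols I, V, X, L, C, D, M; no symbol is repeated more than three times in a row; V, L and D each appear at most once; no smaller symbol precedes a larger one (values never increase from left to right). Value: L (50) + X (10) + X (10) = 70. So it is a valid standard Roman numeral.

Yes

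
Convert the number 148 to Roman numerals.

Convert 148 to Roman numerals:
  148 contains 1×100 (C)
  48 contains 1×40 (XL)
  8 contains 1×5 (V)
  3 contains 3×1 (III)

CXLVIII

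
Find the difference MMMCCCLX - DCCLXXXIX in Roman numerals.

MMMCCCLX = 3360
DCCLXXXIX = 789
3360 - 789 = 2571

MMDLXXI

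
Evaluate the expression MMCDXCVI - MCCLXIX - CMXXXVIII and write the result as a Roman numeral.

MMCDXCVI = 2496, MCCLXIX = 1269, CMXXXVIII = 938
2496 - 1269 = 1227
1227 - 938 = 289

CCLXXXIX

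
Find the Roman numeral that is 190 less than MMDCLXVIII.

MMDCLXVIII = 2668
2668 - 190 = 2478

MMCDLXXVIII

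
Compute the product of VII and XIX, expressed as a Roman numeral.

VII = 7
XIX = 19
7 × 19 = 133

CXXXIII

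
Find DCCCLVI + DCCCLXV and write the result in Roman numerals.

DCCCLVI = 856
DCCCLXV = 865
856 + 865 = 1721

MDCCXXI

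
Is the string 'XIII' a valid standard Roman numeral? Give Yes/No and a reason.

'XIII': Check the rules: uses only the symbols I, V, X, L, C, D, M; no symbol is repeated more than three times in a row; V, L and D each appear at most once; no smaller symbol precedes a larger one (values never increase from left to right). Value: X (10) + I (1) + I (1) + I (1) = 13. So it is a valid standard Roman numeral.

Yes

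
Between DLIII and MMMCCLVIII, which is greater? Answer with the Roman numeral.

DLIII = 553
MMMCCLVIII = 3258
3258 is larger

MMMCCLVIII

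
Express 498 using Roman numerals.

Convert 498 to Roman numerals:
  498 contains 1×400 (CD)
  98 contains 1×90 (XC)
  8 contains 1×5 (V)
  3 contains 3×1 (III)

CDXCVIII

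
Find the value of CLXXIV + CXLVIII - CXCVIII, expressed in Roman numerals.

CLXXIV = 174, CXLVIII = 148, CXCVIII = 198
174 + 148 = 322
322 - 198 = 124

CXXIV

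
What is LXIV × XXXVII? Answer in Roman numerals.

LXIV = 64
XXXVII = 37
64 × 37 = 2368

MMCCCLXVIII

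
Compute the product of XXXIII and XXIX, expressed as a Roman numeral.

XXXIII = 33
XXIX = 29
33 × 29 = 957

CMLVII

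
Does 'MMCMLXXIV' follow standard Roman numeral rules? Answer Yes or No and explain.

'MMCMLXXIV': Check the rules: uses only the symbols I, V, X, L, C, D, M; no symbol is repeated more than three times in a row; V, L and D each appear at most once; the only places a smaller symbol precedes a larger one are the allowed subtractive pairs CM, IV, the symbol right after such a pair (if any) is smaller than the pair's first symbol, and otherwise the values never increase from left to right. Value: M (1000) + M (1000) + CM (900) + L (50) + X (10) + X (10) + IV (4) = 2974. So it is a valid standard Roman numeral.

Yes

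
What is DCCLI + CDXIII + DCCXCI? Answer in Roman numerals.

DCCLI = 751, CDXIII = 413, DCCXCI = 791
751 + 413 = 1164
1164 + 791 = 1955

MCMLV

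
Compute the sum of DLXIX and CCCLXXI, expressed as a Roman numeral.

DLXIX = 569
CCCLXXI = 371
569 + 371 = 940

CMXL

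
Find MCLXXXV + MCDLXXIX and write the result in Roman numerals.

MCLXXXV = 1185
MCDLXXIX = 1479
1185 + 1479 = 2664

MMDCLXIV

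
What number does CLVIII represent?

CLVIII: C=100, L=50, V=5, I=1, I=1, I=1
100 + 50 + 5 + 1 + 1 + 1 = 158

158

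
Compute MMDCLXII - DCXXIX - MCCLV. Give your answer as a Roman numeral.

MMDCLXII = 2662, DCXXIX = 629, MCCLV = 1255
2662 - 629 = 2033
2033 - 1255 = 778

DCCLXXVIII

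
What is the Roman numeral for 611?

Convert 611 to Roman numerals:
  611 contains 1×500 (D)
  111 contains 1×100 (C)
  11 contains 1×10 (X)
  1 contains 1×1 (I)

DCXI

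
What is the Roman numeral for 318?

Convert 318 to Roman numerals:
  318 contains 3×100 (CCC)
  18 contains 1×10 (X)
  8 contains 1×5 (V)
  3 contains 3×1 (III)

CCCXVIII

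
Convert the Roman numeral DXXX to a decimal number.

DXXX: D=500, X=10, X=10, X=10
500 + 10 + 10 + 10 = 530

530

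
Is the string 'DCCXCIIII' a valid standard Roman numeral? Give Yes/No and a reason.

'DCCXCIIII': More than 3 consecutive I's

No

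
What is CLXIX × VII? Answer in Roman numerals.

CLXIX = 169
VII = 7
169 × 7 = 1183

MCLXXXIII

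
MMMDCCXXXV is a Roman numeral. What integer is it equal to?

MMMDCCXXXV: M=1000, M=1000, M=1000, D=500, C=100, C=100, X=10, X=10, X=10, V=5
1000 + 1000 + 1000 + 500 + 100 + 100 + 10 + 10 + 10 + 5 = 3735

3735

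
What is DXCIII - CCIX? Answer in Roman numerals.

DXCIII = 593
CCIX = 209
593 - 209 = 384

CCCLXXXIV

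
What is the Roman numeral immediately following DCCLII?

DCCLII = 752; next is 753

DCCLIII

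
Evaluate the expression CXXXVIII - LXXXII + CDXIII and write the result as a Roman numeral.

CXXXVIII = 138, LXXXII = 82, CDXIII = 413
138 - 82 = 56
56 + 413 = 469

CDLXIX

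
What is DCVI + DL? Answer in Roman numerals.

DCVI = 606
DL = 550
606 + 550 = 1156

MCLVI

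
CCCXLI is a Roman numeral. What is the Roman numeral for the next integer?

CCCXLI = 341; next is 342

CCCXLII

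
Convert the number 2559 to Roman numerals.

Convert 2559 to Roman numerals:
  2559 contains 2×1000 (MM)
  559 contains 1×500 (D)
  59 contains 1×50 (L)
  9 contains 1×9 (IX)

MMDLIX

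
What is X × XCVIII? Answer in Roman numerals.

X = 10
XCVIII = 98
10 × 98 = 980

CMLXXX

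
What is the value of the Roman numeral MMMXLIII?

MMMXLIII: M=1000, M=1000, M=1000, XL=40, I=1, I=1, I=1
1000 + 1000 + 1000 + 40 + 1 + 1 + 1 = 3043

3043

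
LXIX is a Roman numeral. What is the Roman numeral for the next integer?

LXIX = 69, so the next integer is 69 + 1 = 70

LXX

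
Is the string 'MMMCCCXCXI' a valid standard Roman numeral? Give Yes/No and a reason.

'MMMCCCXCXI': X cannot come right after the subtractive pair XC: once X is subtracted in XC, the next symbol must be smaller than X

No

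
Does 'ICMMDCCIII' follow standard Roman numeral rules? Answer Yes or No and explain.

'ICMMDCCIII': Invalid subtractive combination: IC

No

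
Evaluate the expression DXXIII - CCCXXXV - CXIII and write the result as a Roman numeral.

DXXIII = 523, CCCXXXV = 335, CXIII = 113
523 - 335 = 188
188 - 113 = 75

LXXV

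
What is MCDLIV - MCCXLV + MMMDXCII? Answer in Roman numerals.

MCDLIV = 1454, MCCXLV = 1245, MMMDXCII = 3592
1454 - 1245 = 209
209 + 3592 = 3801

MMMDCCCI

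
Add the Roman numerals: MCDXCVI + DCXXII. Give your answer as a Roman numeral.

MCDXCVI = 1496
DCXXII = 622
1496 + 622 = 2118

MMCXVIII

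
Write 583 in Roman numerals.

Convert 583 to Roman numerals:
  583 contains 1×500 (D)
  83 contains 1×50 (L)
  33 contains 3×10 (XXX)
  3 contains 3×1 (III)

DLXXXIII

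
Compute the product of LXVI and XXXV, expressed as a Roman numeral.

LXVI = 66
XXXV = 35
66 × 35 = 2310

MMCCCX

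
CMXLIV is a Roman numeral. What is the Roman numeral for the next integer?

CMXLIV = 944, so the next integer is 944 + 1 = 945

CMXLV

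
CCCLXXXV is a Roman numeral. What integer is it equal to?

CCCLXXXV: C=100, C=100, C=100, L=50, X=10, X=10, X=10, V=5
100 + 100 + 100 + 50 + 10 + 10 + 10 + 5 = 385

385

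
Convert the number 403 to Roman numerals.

Convert 403 to Roman numerals:
  403 contains 1×400 (CD)
  3 contains 3×1 (III)

CDIII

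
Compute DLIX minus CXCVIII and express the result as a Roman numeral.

DLIX = 559
CXCVIII = 198
559 - 198 = 361

CCCLXI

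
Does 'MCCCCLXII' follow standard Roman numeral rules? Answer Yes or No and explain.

'MCCCCLXII': More than 3 consecutive C's

No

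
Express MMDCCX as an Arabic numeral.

MMDCCX: M=1000, M=1000, D=500, C=100, C=100, X=10
1000 + 1000 + 500 + 100 + 100 + 10 = 2710

2710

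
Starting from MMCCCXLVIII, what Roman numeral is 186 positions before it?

MMCCCXLVIII = 2348
2348 - 186 = 2162

MMCLXII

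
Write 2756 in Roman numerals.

Convert 2756 to Roman numerals:
  2756 contains 2×1000 (MM)
  756 contains 1×500 (D)
  256 contains 2×100 (CC)
  56 contains 1×50 (L)
  6 contains 1×5 (V)
  1 contains 1×1 (I)

MMDCCLVI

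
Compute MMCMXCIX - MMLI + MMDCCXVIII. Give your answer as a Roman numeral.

MMCMXCIX = 2999, MMLI = 2051, MMDCCXVIII = 2718
2999 - 2051 = 948
948 + 2718 = 3666

MMMDCLXVI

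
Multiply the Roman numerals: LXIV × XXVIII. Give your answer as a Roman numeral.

LXIV = 64
XXVIII = 28
64 × 28 = 1792

MDCCXCII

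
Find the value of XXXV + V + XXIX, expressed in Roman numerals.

XXXV = 35, V = 5, XXIX = 29
35 + 5 = 40
40 + 29 = 69

LXIX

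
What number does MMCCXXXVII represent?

MMCCXXXVII: M=1000, M=1000, C=100, C=100, X=10, X=10, X=10, V=5, I=1, I=1
1000 + 1000 + 100 + 100 + 10 + 10 + 10 + 5 + 1 + 1 = 2237

2237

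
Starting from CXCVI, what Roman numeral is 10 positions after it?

CXCVI = 196
196 + 10 = 206

CCVI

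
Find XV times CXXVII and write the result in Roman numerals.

XV = 15
CXXVII = 127
15 × 127 = 1905

MCMV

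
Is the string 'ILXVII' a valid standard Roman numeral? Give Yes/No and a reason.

'ILXVII': Invalid subtractive combination: IL

No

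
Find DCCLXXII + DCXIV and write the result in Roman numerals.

DCCLXXII = 772
DCXIV = 614
772 + 614 = 1386

MCCCLXXXVI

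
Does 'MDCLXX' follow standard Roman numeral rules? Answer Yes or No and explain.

'MDCLXX': Check the rules: uses only the symbols I, V, X, L, C, D, M; no symbol is repeated more than three times in a row; V, L and D each appear at most once; no smaller symbol precedes a larger one (values never increase from left to right). Value: M (1000) + D (500) + C (100) + L (50) + X (10) + X (10) = 1670. So it is a valid standard Roman numeral.

Yes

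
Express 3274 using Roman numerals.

Convert 3274 to Roman numerals:
  3274 contains 3×1000 (MMM)
  274 contains 2×100 (CC)
  74 contains 1×50 (L)
  24 contains 2×10 (XX)
  4 contains 1×4 (IV)

MMMCCLXXIV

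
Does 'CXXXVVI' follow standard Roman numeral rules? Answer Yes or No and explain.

'CXXXVVI': V should not appear more than once

No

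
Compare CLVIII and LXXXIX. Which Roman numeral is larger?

CLVIII = 158
LXXXIX = 89
158 is larger

CLVIII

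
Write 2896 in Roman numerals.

Convert 2896 to Roman numerals:
  2896 contains 2×1000 (MM)
  896 contains 1×500 (D)
  396 contains 3×100 (CCC)
  96 contains 1×90 (XC)
  6 contains 1×5 (V)
  1 contains 1×1 (I)

MMDCCCXCVI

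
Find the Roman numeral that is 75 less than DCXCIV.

DCXCIV = 694
694 - 75 = 619

DCXIX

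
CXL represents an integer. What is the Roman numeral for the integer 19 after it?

CXL = 140
140 + 19 = 159

CLIX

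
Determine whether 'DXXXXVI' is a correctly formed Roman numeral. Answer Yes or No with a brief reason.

'DXXXXVI': More than 3 consecutive X's

No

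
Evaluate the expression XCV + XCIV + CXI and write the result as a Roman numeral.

XCV = 95, XCIV = 94, CXI = 111
95 + 94 = 189
189 + 111 = 300

CCC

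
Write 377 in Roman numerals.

Convert 377 to Roman numerals:
  377 contains 3×100 (CCC)
  77 contains 1×50 (L)
  27 contains 2×10 (XX)
  7 contains 1×5 (V)
  2 contains 2×1 (II)

CCCLXXVII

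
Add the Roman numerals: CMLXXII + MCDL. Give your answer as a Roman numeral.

CMLXXII = 972
MCDL = 1450
972 + 1450 = 2422

MMCDXXII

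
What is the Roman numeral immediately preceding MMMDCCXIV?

MMMDCCXIV = 3714; previous is 3713

MMMDCCXIII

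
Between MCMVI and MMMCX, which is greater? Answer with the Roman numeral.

MCMVI = 1906
MMMCX = 3110
3110 is larger

MMMCX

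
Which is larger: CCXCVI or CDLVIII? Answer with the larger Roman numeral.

CCXCVI = 296
CDLVIII = 458
458 is larger

CDLVIII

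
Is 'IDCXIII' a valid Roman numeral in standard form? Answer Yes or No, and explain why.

'IDCXIII': Invalid subtractive combination: ID

No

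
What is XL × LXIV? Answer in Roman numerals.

XL = 40
LXIV = 64
40 × 64 = 2560

MMDLX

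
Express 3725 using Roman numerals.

Convert 3725 to Roman numerals:
  3725 contains 3×1000 (MMM)
  725 contains 1×500 (D)
  225 contains 2×100 (CC)
  25 contains 2×10 (XX)
  5 contains 1×5 (V)

MMMDCCXXV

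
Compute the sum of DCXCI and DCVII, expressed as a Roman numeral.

DCXCI = 691
DCVII = 607
691 + 607 = 1298

MCCXCVIII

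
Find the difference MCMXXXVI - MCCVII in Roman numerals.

MCMXXXVI = 1936
MCCVII = 1207
1936 - 1207 = 729

DCCXXIX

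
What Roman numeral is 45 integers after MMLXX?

MMLXX = 2070
2070 + 45 = 2115

MMCXV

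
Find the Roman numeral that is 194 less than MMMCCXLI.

MMMCCXLI = 3241
3241 - 194 = 3047

MMMXLVII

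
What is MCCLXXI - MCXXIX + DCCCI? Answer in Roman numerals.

MCCLXXI = 1271, MCXXIX = 1129, DCCCI = 801
1271 - 1129 = 142
142 + 801 = 943

CMXLIII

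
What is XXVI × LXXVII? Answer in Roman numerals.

XXVI = 26
LXXVII = 77
26 × 77 = 2002

MMII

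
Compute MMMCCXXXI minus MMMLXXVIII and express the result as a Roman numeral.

MMMCCXXXI = 3231
MMMLXXVIII = 3078
3231 - 3078 = 153

CLIII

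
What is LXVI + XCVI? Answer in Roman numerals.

LXVI = 66
XCVI = 96
66 + 96 = 162

CLXII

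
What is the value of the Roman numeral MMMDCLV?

MMMDCLV: M=1000, M=1000, M=1000, D=500, C=100, L=50, V=5
1000 + 1000 + 1000 + 500 + 100 + 50 + 5 = 3655

3655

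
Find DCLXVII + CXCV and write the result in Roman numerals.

DCLXVII = 667
CXCV = 195
667 + 195 = 862

DCCCLXII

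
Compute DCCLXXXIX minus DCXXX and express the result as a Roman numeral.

DCCLXXXIX = 789
DCXXX = 630
789 - 630 = 159

CLIX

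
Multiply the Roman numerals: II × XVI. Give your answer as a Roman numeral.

II = 2
XVI = 16
2 × 16 = 32

XXXII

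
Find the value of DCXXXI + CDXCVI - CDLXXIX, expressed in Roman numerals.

DCXXXI = 631, CDXCVI = 496, CDLXXIX = 479
631 + 496 = 1127
1127 - 479 = 648

DCXLVIII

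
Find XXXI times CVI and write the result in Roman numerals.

XXXI = 31
CVI = 106
31 × 106 = 3286

MMMCCLXXXVI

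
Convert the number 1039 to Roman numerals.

Convert 1039 to Roman numerals:
  1039 contains 1×1000 (M)
  39 contains 3×10 (XXX)
  9 contains 1×9 (IX)

MXXXIX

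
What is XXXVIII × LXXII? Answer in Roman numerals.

XXXVIII = 38
LXXII = 72
38 × 72 = 2736

MMDCCXXXVI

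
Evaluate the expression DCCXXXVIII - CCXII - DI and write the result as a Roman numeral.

DCCXXXVIII = 738, CCXII = 212, DI = 501
738 - 212 = 526
526 - 501 = 25

XXV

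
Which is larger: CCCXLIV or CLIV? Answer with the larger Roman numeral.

CCCXLIV = 344
CLIV = 154
344 is larger

CCCXLIV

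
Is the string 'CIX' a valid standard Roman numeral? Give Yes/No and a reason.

'CIX': Check the rules: uses only the symbols I, V, X, L, C, D, M; no symbol is repeated more than three times in a row; V, L and D each appear at most once; the only place a smaller symbol precedes a larger one is the allowed subtractive pair IX, the symbol right after such a pair (if any) is smaller than the pair's first symbol, and otherwise the values never increase from left to right. Value: C (100) + IX (9) = 109. So it is a valid standard Roman numeral.

Yes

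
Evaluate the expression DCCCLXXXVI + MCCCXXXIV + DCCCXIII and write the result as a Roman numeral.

DCCCLXXXVI = 886, MCCCXXXIV = 1334, DCCCXIII = 813
886 + 1334 = 2220
2220 + 813 = 3033

MMMXXXIII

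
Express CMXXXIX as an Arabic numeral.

CMXXXIX: CM=900, X=10, X=10, X=10, IX=9
900 + 10 + 10 + 10 + 9 = 939

939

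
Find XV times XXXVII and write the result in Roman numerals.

XV = 15
XXXVII = 37
15 × 37 = 555

DLV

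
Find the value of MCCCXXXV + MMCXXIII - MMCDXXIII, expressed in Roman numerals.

MCCCXXXV = 1335, MMCXXIII = 2123, MMCDXXIII = 2423
1335 + 2123 = 3458
3458 - 2423 = 1035

MXXXV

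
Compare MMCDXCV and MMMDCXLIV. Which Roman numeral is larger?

MMCDXCV = 2495
MMMDCXLIV = 3644
3644 is larger

MMMDCXLIV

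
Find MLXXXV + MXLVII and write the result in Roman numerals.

MLXXXV = 1085
MXLVII = 1047
1085 + 1047 = 2132

MMCXXXII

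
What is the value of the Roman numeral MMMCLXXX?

MMMCLXXX: M=1000, M=1000, M=1000, C=100, L=50, X=10, X=10, X=10
1000 + 1000 + 1000 + 100 + 50 + 10 + 10 + 10 = 3180

3180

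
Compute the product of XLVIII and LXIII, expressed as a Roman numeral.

XLVIII = 48
LXIII = 63
48 × 63 = 3024

MMMXXIV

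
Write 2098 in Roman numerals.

Convert 2098 to Roman numerals:
  2098 contains 2×1000 (MM)
  98 contains 1×90 (XC)
  8 contains 1×5 (V)
  3 contains 3×1 (III)

MMXCVIII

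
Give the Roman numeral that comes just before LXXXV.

LXXXV = 85, so the previous integer is 85 - 1 = 84

LXXXIV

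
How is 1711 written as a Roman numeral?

Convert 1711 to Roman numerals:
  1711 contains 1×1000 (M)
  711 contains 1×500 (D)
  211 contains 2×100 (CC)
  11 contains 1×10 (X)
  1 contains 1×1 (I)

MDCCXI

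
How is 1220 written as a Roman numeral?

Convert 1220 to Roman numerals:
  1220 contains 1×1000 (M)
  220 contains 2×100 (CC)
  20 contains 2×10 (XX)

MCCXX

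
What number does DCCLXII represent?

DCCLXII: D=500, C=100, C=100, L=50, X=10, I=1, I=1
500 + 100 + 100 + 50 + 10 + 1 + 1 = 762

762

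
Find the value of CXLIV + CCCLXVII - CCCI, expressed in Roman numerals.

CXLIV = 144, CCCLXVII = 367, CCCI = 301
144 + 367 = 511
511 - 301 = 210

CCX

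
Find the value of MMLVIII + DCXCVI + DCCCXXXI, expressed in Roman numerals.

MMLVIII = 2058, DCXCVI = 696, DCCCXXXI = 831
2058 + 696 = 2754
2754 + 831 = 3585

MMMDLXXXV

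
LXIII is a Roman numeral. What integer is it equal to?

LXIII: L=50, X=10, I=1, I=1, I=1
50 + 10 + 1 + 1 + 1 = 63

63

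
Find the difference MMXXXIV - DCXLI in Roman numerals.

MMXXXIV = 2034
DCXLI = 641
2034 - 641 = 1393

MCCCXCIII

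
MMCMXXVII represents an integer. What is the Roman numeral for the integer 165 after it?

MMCMXXVII = 2927
2927 + 165 = 3092

MMMXCII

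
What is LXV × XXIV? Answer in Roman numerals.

LXV = 65
XXIV = 24
65 × 24 = 1560

MDLX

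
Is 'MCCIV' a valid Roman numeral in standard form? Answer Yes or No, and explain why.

'MCCIV': Check the rules: uses only the symbols I, V, X, L, C, D, M; no symbol is repeated more than three times in a row; V, L and D each appear at most once; the only place a smaller symbol precedes a larger one is the allowed subtractive pair IV, the symbol right after such a pair (if any) is smaller than the pair's first symbol, and otherwise the values never increase from left to right. Value: M (1000) + C (100) + C (100) + IV (4) = 1204. So it is a valid standard Roman numeral.

Yes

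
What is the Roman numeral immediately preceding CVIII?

CVIII = 108, so the previous integer is 108 - 1 = 107

CVII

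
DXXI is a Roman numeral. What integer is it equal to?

DXXI: D=500, X=10, X=10, I=1
500 + 10 + 10 + 1 = 521

521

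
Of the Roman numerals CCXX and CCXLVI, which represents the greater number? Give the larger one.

CCXX = 220
CCXLVI = 246
246 is larger

CCXLVI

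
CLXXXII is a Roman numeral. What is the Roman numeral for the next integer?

CLXXXII = 182; next is 183

CLXXXIII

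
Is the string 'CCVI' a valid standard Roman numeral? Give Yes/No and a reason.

'CCVI': Check the rules: uses only the symbols I, V, X, L, C, D, M; no symbol is repeated more than three times in a row; V, L and D each appear at most once; no smaller symbol precedes a larger one (values never increase from left to right). Value: C (100) + C (100) + V (5) + I (1) = 206. So it is a valid standard Roman numeral.

Yes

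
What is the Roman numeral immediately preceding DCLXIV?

DCLXIV = 664; previous is 663

DCLXIII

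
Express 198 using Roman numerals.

Convert 198 to Roman numerals:
  198 contains 1×100 (C)
  98 contains 1×90 (XC)
  8 contains 1×5 (V)
  3 contains 3×1 (III)

CXCVIII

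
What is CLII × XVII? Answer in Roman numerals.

CLII = 152
XVII = 17
152 × 17 = 2584

MMDLXXXIV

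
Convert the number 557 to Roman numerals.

Convert 557 to Roman numerals:
  557 contains 1×500 (D)
  57 contains 1×50 (L)
  7 contains 1×5 (V)
  2 contains 2×1 (II)

DLVII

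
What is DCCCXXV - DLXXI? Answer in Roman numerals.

DCCCXXV = 825
DLXXI = 571
825 - 571 = 254

CCLIV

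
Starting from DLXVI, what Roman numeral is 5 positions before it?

DLXVI = 566
566 - 5 = 561

DLXI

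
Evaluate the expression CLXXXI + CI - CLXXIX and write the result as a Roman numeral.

CLXXXI = 181, CI = 101, CLXXIX = 179
181 + 101 = 282
282 - 179 = 103

CIII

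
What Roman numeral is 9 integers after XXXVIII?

XXXVIII = 38
38 + 9 = 47

XLVII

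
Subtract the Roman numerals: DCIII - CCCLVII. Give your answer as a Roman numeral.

DCIII = 603
CCCLVII = 357
603 - 357 = 246

CCXLVI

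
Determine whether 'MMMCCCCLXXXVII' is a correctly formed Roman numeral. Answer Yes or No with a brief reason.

'MMMCCCCLXXXVII': More than 3 consecutive C's

No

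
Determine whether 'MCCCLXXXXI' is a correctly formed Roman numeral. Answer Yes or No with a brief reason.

'MCCCLXXXXI': More than 3 consecutive X's

No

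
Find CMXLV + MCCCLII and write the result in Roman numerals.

CMXLV = 945
MCCCLII = 1352
945 + 1352 = 2297

MMCCXCVII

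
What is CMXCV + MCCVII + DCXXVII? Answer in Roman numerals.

CMXCV = 995, MCCVII = 1207, DCXXVII = 627
995 + 1207 = 2202
2202 + 627 = 2829

MMDCCCXXIX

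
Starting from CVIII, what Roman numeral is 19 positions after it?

CVIII = 108
108 + 19 = 127

CXXVII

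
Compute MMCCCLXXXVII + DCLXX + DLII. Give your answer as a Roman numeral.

MMCCCLXXXVII = 2387, DCLXX = 670, DLII = 552
2387 + 670 = 3057
3057 + 552 = 3609

MMMDCIX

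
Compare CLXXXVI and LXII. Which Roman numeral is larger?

CLXXXVI = 186
LXII = 62
186 is larger

CLXXXVI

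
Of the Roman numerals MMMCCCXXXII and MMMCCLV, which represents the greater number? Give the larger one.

MMMCCCXXXII = 3332
MMMCCLV = 3255
3332 is larger

MMMCCCXXXII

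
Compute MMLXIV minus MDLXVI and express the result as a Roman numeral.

MMLXIV = 2064
MDLXVI = 1566
2064 - 1566 = 498

CDXCVIII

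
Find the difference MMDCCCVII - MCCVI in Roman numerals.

MMDCCCVII = 2807
MCCVI = 1206
2807 - 1206 = 1601

MDCI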